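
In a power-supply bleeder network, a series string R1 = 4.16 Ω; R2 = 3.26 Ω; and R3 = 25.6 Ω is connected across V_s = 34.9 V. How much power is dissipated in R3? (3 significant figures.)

P ≈ 28.6 W

The common current is I = 34.9/33.02 = 1.057 A.
V(R3) = I·R = 27.06 V; P = V·I = 27.06 × 1.057 = 28.60 W.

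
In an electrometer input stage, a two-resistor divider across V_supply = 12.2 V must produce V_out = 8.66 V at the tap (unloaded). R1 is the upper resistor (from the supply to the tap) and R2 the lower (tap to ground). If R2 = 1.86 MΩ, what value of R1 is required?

V_out/V_supply = R2/(R1+R2) = 0.7098.
R1 = R2·(1/k − 1) = 1.86 × 0.4088 = 0.7603 MΩ.

R1 ≈ 0.760 MΩ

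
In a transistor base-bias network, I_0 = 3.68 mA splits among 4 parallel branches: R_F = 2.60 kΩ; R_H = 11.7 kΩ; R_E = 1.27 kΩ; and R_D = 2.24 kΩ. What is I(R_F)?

Conductances: ΣG = 1/2.60 + 1/11.7 + 1/1.27 + 1/2.24 = 1.704 (1/kΩ).
By the current-divider rule, I = I_0 · G_k/ΣG = 3.68 × 0.2257 = 0.8307 mA.

I ≈ 0.831 mA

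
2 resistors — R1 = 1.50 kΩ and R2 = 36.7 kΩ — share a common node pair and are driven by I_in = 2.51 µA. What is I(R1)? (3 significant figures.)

With just two branches, the current splits inversely with resistance.
I(R1) = 2.51 × 36.7/(1.50 + 36.7) = 2.51 × 0.9607 = 2.411 µA.

I ≈ 2.41 µA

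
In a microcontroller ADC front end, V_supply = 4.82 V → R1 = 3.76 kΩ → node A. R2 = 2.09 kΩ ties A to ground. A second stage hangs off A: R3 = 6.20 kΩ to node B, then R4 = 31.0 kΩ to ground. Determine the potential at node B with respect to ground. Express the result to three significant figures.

V_B ≈ 1.39 V

The second stage (R3 + R4 = 37.20 kΩ) loads node A in parallel with R2.
R2 ‖ (R3+R4) = 1.979 kΩ.
First divider: V_A = V_supply · 1.979/(3.76 + 1.979) = 1.662 V.
Then the unloaded second divider: V_B = V_A × R4/(R3+R4) = 1.662 × 0.8333 = 1.385 V.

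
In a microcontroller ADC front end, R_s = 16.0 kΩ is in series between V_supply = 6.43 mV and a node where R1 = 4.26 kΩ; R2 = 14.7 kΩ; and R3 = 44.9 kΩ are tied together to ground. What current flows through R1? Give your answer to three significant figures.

I ≈ 0.243 µA

Combine the parallel branches: R_p = (1/4.26 + 1/14.7 + 1/44.9)⁻¹ = 3.077 kΩ.
Node voltage V_A = V_supply · R_p/(R_s + R_p) = 6.43 × 0.1613 = 1.037 mV.
Branch current I = V_A/R1 = 1.037/4.26 = 0.2434 µA.
(Equivalently: I_total = 0.3371 µA, then current-divider fraction G_k/ΣG = 0.7222.)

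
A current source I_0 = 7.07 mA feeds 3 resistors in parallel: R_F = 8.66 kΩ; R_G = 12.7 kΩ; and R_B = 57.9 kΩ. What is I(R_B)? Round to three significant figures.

Conductances: ΣG = 1/8.66 + 1/12.7 + 1/57.9 = 0.2115 (1/kΩ).
Current divider: I(R_B) = I_0 · G_k/ΣG = 7.07 × (0.01727/0.2115) = 7.07 × 0.08167 = 0.5774 mA.

I ≈ 0.577 mA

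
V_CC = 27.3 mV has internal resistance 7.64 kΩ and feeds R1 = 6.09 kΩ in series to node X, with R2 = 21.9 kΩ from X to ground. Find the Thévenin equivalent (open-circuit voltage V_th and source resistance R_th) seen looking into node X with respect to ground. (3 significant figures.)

R1' = 7.64 + 6.09 = 13.73 kΩ (source resistance + R1).
With X open, the divider is unloaded: V_th = 27.3 × 21.9/35.63 = 16.78 mV.
With V_CC suppressed (replaced by a short), R_th = R1' ‖ R2 = (13.73 × 21.9)/(13.73 + 21.9) = 8.439 kΩ.

V_th ≈ 16.8 mV, R_th ≈ 8.44 kΩ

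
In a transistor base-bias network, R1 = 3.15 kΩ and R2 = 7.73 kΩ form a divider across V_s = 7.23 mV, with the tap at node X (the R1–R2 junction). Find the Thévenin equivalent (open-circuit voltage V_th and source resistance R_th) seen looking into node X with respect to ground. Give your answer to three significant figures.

V_th ≈ 5.14 mV, R_th ≈ 2.24 kΩ

Open-circuit (no load on X): V_th = V_s · R2/(R1 + R2) = 7.23 × 7.73/(3.150 + 7.73) = 5.137 mV.
With V_s suppressed (replaced by a short), R_th = R1 ‖ R2 = (3.150 × 7.73)/(3.150 + 7.73) = 2.238 kΩ.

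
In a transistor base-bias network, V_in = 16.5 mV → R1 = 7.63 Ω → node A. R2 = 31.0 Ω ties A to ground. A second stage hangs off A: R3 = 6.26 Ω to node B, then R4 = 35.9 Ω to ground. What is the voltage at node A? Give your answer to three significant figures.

V_A ≈ 11.6 mV

The second stage (R3 + R4 = 42.16 Ω) loads node A in parallel with R2.
Effective lower resistance at A: R2 ‖ 42.16 = 17.86 Ω.
First divider: V_A = V_in · 17.86/(7.63 + 17.86) = 11.56 mV.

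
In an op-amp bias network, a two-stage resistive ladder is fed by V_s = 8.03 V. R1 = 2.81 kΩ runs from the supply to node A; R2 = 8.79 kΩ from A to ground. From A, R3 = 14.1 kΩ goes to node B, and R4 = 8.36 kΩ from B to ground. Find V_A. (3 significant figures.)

V_A ≈ 5.56 V

Node A sees R2 in parallel with the series input of stage 2, R3 + R4 = 22.46 kΩ.
Effective lower resistance at A: R2 ‖ 22.46 = 6.318 kΩ.
V_A = 8.03 × 6.318/(2.81 + 6.318) = 5.558 V.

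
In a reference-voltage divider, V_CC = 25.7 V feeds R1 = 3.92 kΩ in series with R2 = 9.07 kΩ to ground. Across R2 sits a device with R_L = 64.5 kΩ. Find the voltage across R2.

V_out ≈ 17.2 V

First combine the lower leg with the load: R2 ‖ R_L = 7.952 kΩ.
Then V_out = V_CC · R2'/(R1 + R2') = 25.7 × 7.952/11.87 = 17.21 V.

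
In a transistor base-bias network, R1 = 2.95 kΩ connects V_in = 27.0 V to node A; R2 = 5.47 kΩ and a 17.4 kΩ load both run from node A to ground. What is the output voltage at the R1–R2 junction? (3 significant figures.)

The load sits in parallel with R2, giving an effective lower resistance R2' = R2·R_L/(R2+R_L) = 4.162 kΩ.
Now apply the divider: V_out = 27.0 × 0.5852 = 15.80 V.

V_out ≈ 15.8 V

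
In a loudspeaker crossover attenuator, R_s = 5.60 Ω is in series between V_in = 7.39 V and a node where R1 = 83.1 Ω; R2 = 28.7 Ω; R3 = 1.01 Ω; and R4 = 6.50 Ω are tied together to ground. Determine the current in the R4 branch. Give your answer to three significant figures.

I ≈ 0.148 A

Parallel bank: R_p = 1/(1/83.1 + 1/28.7 + 1/1.01 + 1/6.50) = 0.8398 Ω.
V_A by voltage divider: V_A = 7.39 × 0.8398/(5.60 + 0.8398) = 0.9637 V.
I(R4) = V_A / R4 = 0.9637/6.50 = 0.1483 A.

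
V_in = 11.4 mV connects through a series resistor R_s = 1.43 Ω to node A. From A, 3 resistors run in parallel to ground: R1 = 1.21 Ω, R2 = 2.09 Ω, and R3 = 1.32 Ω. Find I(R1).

Parallel bank: R_p = 1/(1/1.21 + 1/2.09 + 1/1.32) = 0.4849 Ω.
V_A = 11.4 × 0.4849/1.915 = 2.887 mV.
Branch current I = V_A/R1 = 2.887/1.21 = 2.386 mA.

I ≈ 2.39 mA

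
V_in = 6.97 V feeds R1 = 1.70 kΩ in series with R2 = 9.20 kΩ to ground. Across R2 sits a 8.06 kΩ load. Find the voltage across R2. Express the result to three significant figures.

R2 ‖ R_L = (9.20 × 8.06)/(9.20 + 8.06) = 4.296 kΩ.
Voltage divider with the loaded lower leg: V_out = 6.97 × 4.296/(1.70 + 4.296) = 6.97 × 0.7165 = 4.994 V.
(Unloaded it would be 5.88 V; the load pulls it down.)

V_out ≈ 4.99 V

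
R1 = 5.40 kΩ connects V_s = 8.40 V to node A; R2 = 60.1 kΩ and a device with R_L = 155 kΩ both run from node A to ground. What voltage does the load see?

R2 ‖ R_L = (60.1 × 155)/(60.1 + 155) = 43.31 kΩ.
Then V_out = V_s · R2'/(R1 + R2') = 8.40 × 43.31/48.71 = 7.469 V.

V_out ≈ 7.47 V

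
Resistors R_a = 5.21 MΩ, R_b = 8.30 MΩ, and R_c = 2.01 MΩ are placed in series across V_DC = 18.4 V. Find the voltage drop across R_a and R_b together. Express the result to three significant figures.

V ≈ 16.0 V

Total series resistance ΣR = 5.21 + 8.30 + 2.01 = 15.52 MΩ.
R_{R_a..R_b} = 5.21 + 8.30 = 13.51 MΩ.
By the voltage-divider rule, V = 18.4 × 13.51/15.52 = 16.02 V.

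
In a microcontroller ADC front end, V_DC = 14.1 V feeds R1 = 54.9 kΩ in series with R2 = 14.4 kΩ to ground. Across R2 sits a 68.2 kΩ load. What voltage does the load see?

R2 ‖ R_L = (14.4 × 68.2)/(14.4 + 68.2) = 11.89 kΩ.
Then V_out = V_DC · R2'/(R1 + R2') = 14.1 × 11.89/66.79 = 2.510 V.

V_out ≈ 2.51 V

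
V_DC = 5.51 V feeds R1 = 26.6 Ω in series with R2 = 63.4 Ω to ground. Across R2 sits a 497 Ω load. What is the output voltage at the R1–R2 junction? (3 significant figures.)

V_out ≈ 3.74 V

The load sits in parallel with R2, giving an effective lower resistance R2' = R2·R_L/(R2+R_L) = 56.23 Ω.
Then V_out = V_DC · R2'/(R1 + R2') = 5.51 × 56.23/82.83 = 3.740 V.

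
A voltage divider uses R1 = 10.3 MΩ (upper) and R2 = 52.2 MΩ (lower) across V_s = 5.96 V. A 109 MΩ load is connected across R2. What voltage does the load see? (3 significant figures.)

V_out ≈ 4.61 V

The load sits in parallel with R2, giving an effective lower resistance R2' = R2·R_L/(R2+R_L) = 35.30 MΩ.
Then V_out = V_s · R2'/(R1 + R2') = 5.96 × 35.30/45.60 = 4.614 V.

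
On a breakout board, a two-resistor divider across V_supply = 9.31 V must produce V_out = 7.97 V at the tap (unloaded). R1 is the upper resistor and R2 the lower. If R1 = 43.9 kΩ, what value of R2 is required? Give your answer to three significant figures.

The divider ratio is R2/(R1+R2) = 7.97/9.31 = 0.8561.
So R2 = R1 · V_out/(V_supply − V_out) = 43.9 × 7.97/(9.31 − 7.97) = 43.9 × 5.948 = 261.1 kΩ.

R2 ≈ 261 kΩ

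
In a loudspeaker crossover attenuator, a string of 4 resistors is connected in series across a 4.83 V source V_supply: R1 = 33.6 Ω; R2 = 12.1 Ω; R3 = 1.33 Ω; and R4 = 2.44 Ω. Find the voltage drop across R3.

Series total: ΣR = 33.6 + 12.1 + 1.33 + 2.44 = 49.47 Ω.
By the voltage-divider rule, V = 4.83 × 1.330/49.47 = 0.1299 V.

V ≈ 0.130 V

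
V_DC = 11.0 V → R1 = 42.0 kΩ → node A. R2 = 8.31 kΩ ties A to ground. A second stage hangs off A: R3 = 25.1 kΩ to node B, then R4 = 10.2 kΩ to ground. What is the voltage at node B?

Node A sees R2 in parallel with the series input of stage 2, R3 + R4 = 35.30 kΩ.
Effective lower resistance at A: R2 ‖ 35.30 = 6.727 kΩ.
So V_A = 11.0 × 0.1380 = 1.519 V.
V_B = V_A × 0.2890 = 0.4388 V.

V_B ≈ 0.439 V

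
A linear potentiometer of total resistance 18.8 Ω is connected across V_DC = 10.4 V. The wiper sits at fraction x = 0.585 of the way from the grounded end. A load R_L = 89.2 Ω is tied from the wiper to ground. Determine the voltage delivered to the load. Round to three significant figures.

V_out ≈ 5.79 V

Lower segment x·R_p = 11.00 Ω; upper segment (1−x)·R_p = 7.802 Ω.
(x·R_p) ‖ R_L = 9.791 Ω.
V_out = 10.4 × 9.791/(7.802 + 9.791) = 5.788 V.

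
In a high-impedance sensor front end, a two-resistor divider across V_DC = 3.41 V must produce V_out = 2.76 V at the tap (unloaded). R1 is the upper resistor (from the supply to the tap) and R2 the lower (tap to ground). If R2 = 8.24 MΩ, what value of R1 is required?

R1 ≈ 1.94 MΩ

V_out/V_DC = R2/(R1+R2) = 0.8094.
So R1 = R2 · (V_DC/V_out − 1) = 8.24 × (3.41/2.76 − 1) = 8.24 × 0.2355 = 1.941 MΩ.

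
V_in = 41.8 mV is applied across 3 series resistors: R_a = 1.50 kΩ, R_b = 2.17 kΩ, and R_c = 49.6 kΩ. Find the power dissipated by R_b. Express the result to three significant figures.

ΣR = 53.27 kΩ → I = 41.8/53.27 = 0.7847 µA.
P(R_b) = I²·R_b = (0.7847)² × 2.17 = 1.336 nW.

P ≈ 1.34 nW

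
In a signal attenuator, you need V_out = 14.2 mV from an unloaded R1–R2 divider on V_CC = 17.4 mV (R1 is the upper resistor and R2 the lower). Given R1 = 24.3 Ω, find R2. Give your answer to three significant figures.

V_out/V_CC = R2/(R1+R2) = 0.8161.
Rearranging, R2 = R1·k/(1−k) = 24.3 × 4.438 = 107.8 Ω.

R2 ≈ 108 Ω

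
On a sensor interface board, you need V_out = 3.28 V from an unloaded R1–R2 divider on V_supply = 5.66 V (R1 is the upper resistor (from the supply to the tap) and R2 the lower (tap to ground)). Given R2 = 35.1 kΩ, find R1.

V_out/V_supply = R2/(R1+R2) = 0.5795.
So R1 = R2 · (V_supply/V_out − 1) = 35.1 × (5.66/3.28 − 1) = 35.1 × 0.7256 = 25.47 kΩ.

R1 ≈ 25.5 kΩ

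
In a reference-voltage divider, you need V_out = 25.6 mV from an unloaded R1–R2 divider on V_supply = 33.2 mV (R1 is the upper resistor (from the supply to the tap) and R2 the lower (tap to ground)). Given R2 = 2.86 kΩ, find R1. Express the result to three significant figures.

The divider ratio is R2/(R1+R2) = 25.6/33.2 = 0.7711.
Rearranging, R1 = R2·(1−k)/k = 2.86 × 0.2969 = 0.8491 kΩ.

R1 ≈ 0.849 kΩ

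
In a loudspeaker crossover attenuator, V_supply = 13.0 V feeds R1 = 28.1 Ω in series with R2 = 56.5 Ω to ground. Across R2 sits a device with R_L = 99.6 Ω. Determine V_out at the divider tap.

V_out ≈ 7.31 V

First combine the lower leg with the load: R2 ‖ R_L = 36.05 Ω.
Voltage divider with the loaded lower leg: V_out = 13.0 × 36.05/(28.1 + 36.05) = 13.0 × 0.5620 = 7.306 V.
(Unloaded it would be 8.68 V; the load pulls it down.)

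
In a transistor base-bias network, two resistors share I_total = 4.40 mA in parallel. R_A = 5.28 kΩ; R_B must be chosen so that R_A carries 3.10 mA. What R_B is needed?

R_B ≈ 12.6 kΩ

The fraction through R_A equals R_B/(R_A+R_B).
3.10/4.40 = R_B/(R_A + R_B) → R_B = R_A · (0.7045)/(1 − 0.7045) = 5.28 × 2.385 = 12.59 kΩ.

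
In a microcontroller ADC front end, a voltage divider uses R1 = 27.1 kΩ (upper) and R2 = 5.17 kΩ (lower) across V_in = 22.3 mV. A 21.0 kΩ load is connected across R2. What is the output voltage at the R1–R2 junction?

V_out ≈ 2.96 mV

R2 ‖ R_L = (5.17 × 21.0)/(5.17 + 21.0) = 4.149 kΩ.
Now apply the divider: V_out = 22.3 × 0.1328 = 2.961 mV.
(Unloaded it would be 3.57 mV; the load pulls it down.)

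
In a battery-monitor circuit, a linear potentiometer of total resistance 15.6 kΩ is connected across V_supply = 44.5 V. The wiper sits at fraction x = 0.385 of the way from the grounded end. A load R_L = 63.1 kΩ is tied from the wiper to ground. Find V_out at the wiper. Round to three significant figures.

The pot divides into 9.594 kΩ above the wiper and 6.006 kΩ below.
(x·R_p) ‖ R_L = 5.484 kΩ.
V_out = 44.5 × 5.484/(9.594 + 5.484) = 16.19 V.

V_out ≈ 16.2 V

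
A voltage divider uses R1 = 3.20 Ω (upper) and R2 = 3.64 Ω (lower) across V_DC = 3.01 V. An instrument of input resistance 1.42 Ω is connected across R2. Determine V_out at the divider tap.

The load sits in parallel with R2, giving an effective lower resistance R2' = R2·R_L/(R2+R_L) = 1.022 Ω.
Now apply the divider: V_out = 3.01 × 0.2420 = 0.7283 V.
(Unloaded it would be 1.60 V; the load pulls it down.)

V_out ≈ 0.728 V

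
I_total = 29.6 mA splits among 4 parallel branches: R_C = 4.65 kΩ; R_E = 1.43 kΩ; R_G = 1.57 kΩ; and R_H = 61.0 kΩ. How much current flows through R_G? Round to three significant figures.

Conductances: ΣG = 1/4.65 + 1/1.43 + 1/1.57 + 1/61.0 = 1.568 (1/kΩ).
Current divider: I(R_G) = I_total · G_k/ΣG = 29.6 × (0.6369/1.568) = 29.6 × 0.4063 = 12.03 mA.

I ≈ 12.0 mA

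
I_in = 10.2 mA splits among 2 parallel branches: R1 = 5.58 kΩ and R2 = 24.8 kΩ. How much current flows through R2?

I ≈ 1.87 mA

Two-branch current divider: I_k = I_in · R_other/(R_1 + R_2).
So I = 10.2 × 5.58/30.38 = 1.873 mA.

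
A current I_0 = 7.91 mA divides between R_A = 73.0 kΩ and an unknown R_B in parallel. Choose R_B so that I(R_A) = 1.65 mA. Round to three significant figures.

R_B ≈ 19.2 kΩ

The fraction through R_A equals R_B/(R_A+R_B).
1.65/7.91 = R_B/(R_A + R_B) → R_B = R_A · (0.2086)/(1 − 0.2086) = 73.0 × 0.2636 = 19.24 kΩ.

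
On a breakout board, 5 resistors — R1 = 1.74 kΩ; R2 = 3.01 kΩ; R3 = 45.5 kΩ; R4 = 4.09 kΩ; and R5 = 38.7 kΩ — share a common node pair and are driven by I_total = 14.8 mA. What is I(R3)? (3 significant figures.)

Conductances: ΣG = 1/1.74 + 1/3.01 + 1/45.5 + 1/4.09 + 1/38.7 = 1.199 (1/kΩ).
Current divider: I(R3) = I_total · G_k/ΣG = 14.8 × (0.02198/1.199) = 14.8 × 0.01833 = 0.2712 mA.

I ≈ 0.271 mA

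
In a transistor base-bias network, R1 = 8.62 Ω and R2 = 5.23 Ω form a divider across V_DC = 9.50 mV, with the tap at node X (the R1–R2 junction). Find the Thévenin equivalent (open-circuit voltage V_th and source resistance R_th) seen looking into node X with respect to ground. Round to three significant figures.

V_th ≈ 3.59 mV, R_th ≈ 3.26 Ω

With X open, the divider is unloaded: V_th = 9.50 × 5.23/13.85 = 3.587 mV.
Looking into X with the source shorted: R_th = R1·R2/(R1+R2) = 8.620 × 5.23/13.85 = 3.255 Ω.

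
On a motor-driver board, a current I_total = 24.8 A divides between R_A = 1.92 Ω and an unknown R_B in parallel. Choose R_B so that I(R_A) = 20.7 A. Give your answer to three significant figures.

The fraction through R_A equals R_B/(R_A+R_B).
With f = 0.8347, R_B = R_A · f/(1−f) = 1.92 × 5.049 = 9.694 Ω.

R_B ≈ 9.69 Ω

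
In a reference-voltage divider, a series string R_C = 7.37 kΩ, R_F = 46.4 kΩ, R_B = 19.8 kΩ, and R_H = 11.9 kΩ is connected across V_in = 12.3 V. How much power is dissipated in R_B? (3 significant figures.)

Series current I = V_in/ΣR = 12.3/85.47 = 0.1439 mA.
P = I²R = 0.02071 × 19.8 = 0.4101 mW.

P ≈ 0.410 mW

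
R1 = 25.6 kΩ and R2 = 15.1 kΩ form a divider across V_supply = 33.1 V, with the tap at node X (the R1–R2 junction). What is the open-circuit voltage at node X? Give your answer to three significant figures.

Open-circuit (no load on X): V_th = V_supply · R2/(R1 + R2) = 33.1 × 15.1/(25.60 + 15.1) = 12.28 V.

V_th ≈ 12.3 V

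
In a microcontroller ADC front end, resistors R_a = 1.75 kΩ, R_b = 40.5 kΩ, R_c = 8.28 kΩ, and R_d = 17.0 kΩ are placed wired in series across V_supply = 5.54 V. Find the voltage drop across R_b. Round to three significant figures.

ΣR = 1.75 + 40.5 + 8.28 + 17.0 = 67.53 kΩ.
By the voltage-divider rule, V = 5.54 × 40.50/67.53 = 3.323 V.

V ≈ 3.32 V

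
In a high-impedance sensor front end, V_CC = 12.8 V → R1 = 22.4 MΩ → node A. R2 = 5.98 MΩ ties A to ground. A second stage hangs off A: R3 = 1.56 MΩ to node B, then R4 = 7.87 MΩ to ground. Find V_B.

Node A sees R2 in parallel with the series input of stage 2, R3 + R4 = 9.430 MΩ.
Effective lower resistance at A: R2 ‖ 9.430 = 3.659 MΩ.
First divider: V_A = V_CC · 3.659/(22.4 + 3.659) = 1.797 V.
Then the unloaded second divider: V_B = V_A × R4/(R3+R4) = 1.797 × 0.8346 = 1.500 V.

V_B ≈ 1.50 V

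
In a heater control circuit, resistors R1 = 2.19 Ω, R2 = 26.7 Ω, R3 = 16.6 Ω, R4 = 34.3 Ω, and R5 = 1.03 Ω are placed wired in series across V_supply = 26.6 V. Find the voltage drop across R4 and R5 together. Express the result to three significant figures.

ΣR = 2.19 + 26.7 + 16.6 + 34.3 + 1.03 = 80.82 Ω.
R_{R4..R5} = 34.3 + 1.03 = 35.33 Ω.
By the voltage-divider rule, V = 26.6 × 35.33/80.82 = 11.63 V.

V ≈ 11.6 V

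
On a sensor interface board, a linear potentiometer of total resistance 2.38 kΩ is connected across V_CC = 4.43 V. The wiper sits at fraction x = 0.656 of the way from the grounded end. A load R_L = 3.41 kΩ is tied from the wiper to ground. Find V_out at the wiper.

V_out ≈ 2.51 V

The pot divides into 0.8187 kΩ above the wiper and 1.561 kΩ below.
R_L loads the lower segment: effective lower R = 1.071 kΩ.
V_out = 4.43 × 1.071/(0.8187 + 1.071) = 2.511 V.
(Unloaded: V_out = x·V_CC = 2.91 V.)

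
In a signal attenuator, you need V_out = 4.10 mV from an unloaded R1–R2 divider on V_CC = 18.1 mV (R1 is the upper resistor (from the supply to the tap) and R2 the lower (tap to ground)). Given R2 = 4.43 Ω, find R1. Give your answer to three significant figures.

R1 ≈ 15.1 Ω

V_out/V_CC = R2/(R1+R2) = 0.2265.
R1 = R2·(1/k − 1) = 4.43 × 3.415 = 15.13 Ω.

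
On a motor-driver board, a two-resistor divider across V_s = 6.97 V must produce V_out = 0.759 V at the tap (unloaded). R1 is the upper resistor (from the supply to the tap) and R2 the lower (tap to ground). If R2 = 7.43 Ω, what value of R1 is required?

Required fraction k = V_out/V_s = 0.1089.
R1 = R2·(1/k − 1) = 7.43 × 8.183 = 60.80 Ω.

R1 ≈ 60.8 Ω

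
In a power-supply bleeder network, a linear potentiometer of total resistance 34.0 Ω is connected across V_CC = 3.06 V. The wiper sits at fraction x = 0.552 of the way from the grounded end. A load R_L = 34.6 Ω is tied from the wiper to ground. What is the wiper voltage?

V_out ≈ 1.36 V

Split the track: R_lower = x·R_p = 18.77 Ω, R_upper = (1−x)·R_p = 15.23 Ω.
Lower segment in parallel with the load: 18.77 ‖ 34.6 = 12.17 Ω.
Then V_out = V_CC · 12.17/(15.23 + 12.17) = 1.359 V.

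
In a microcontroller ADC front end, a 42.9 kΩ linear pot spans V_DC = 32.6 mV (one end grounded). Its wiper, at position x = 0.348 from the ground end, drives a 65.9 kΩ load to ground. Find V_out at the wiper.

The pot divides into 27.97 kΩ above the wiper and 14.93 kΩ below.
(x·R_p) ‖ R_L = 12.17 kΩ.
V_out = 32.6 × 12.17/(27.97 + 12.17) = 9.885 mV.
(Unloaded: V_out = x·V_DC = 11.3 mV.)

V_out ≈ 9.88 mV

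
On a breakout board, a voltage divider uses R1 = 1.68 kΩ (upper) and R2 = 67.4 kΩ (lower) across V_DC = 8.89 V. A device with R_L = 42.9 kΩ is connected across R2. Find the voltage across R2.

V_out ≈ 8.35 V

R2 ‖ R_L = (67.4 × 42.9)/(67.4 + 42.9) = 26.21 kΩ.
Then V_out = V_DC · R2'/(R1 + R2') = 8.89 × 26.21/27.89 = 8.355 V.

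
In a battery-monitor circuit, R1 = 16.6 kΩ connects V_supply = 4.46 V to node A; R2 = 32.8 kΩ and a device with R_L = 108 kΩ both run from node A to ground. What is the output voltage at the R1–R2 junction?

The load sits in parallel with R2, giving an effective lower resistance R2' = R2·R_L/(R2+R_L) = 25.16 kΩ.
Then V_out = V_supply · R2'/(R1 + R2') = 4.46 × 25.16/41.76 = 2.687 V.
(Unloaded it would be 2.96 V; the load pulls it down.)

V_out ≈ 2.69 V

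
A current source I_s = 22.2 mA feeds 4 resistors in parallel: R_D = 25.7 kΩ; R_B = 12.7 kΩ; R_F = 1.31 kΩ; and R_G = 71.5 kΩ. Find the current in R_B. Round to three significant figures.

Conductances: ΣG = 1/25.7 + 1/12.7 + 1/1.31 + 1/71.5 = 0.8950 (1/kΩ).
Current divider: I(R_B) = I_s · G_k/ΣG = 22.2 × (0.07874/0.8950) = 22.2 × 0.08798 = 1.953 mA.

I ≈ 1.95 mA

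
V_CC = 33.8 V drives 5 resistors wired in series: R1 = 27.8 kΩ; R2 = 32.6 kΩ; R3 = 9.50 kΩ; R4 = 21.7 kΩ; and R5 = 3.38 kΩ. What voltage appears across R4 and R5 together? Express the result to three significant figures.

Total series resistance ΣR = 27.8 + 32.6 + 9.50 + 21.7 + 3.38 = 94.98 kΩ.
R_{R4..R5} = 21.7 + 3.38 = 25.08 kΩ.
By the voltage-divider rule, V = 33.8 × 25.08/94.98 = 8.925 V.

V ≈ 8.93 V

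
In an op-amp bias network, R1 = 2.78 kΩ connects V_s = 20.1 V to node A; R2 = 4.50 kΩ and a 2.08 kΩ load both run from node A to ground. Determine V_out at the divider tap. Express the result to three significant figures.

The load sits in parallel with R2, giving an effective lower resistance R2' = R2·R_L/(R2+R_L) = 1.422 kΩ.
Then V_out = V_s · R2'/(R1 + R2') = 20.1 × 1.422/4.202 = 6.804 V.
(Unloaded it would be 12.4 V; the load pulls it down.)

V_out ≈ 6.80 V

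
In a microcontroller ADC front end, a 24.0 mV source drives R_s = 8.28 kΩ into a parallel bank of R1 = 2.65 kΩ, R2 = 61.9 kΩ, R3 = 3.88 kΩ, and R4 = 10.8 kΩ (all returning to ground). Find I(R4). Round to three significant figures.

I ≈ 0.310 µA

Equivalent of the parallel group: R_p = 1.344 kΩ.
Node voltage V_A = V_CC · R_p/(R_s + R_p) = 24.0 × 0.1397 = 3.352 mV.
I(R4) = V_A / R4 = 3.352/10.8 = 0.3104 µA.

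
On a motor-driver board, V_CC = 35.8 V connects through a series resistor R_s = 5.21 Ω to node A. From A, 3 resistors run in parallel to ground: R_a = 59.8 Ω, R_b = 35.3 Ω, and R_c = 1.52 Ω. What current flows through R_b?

I ≈ 0.218 A

Parallel bank: R_p = 1/(1/59.8 + 1/35.3 + 1/1.52) = 1.423 Ω.
V_A = 35.8 × 1.423/6.633 = 7.679 V.
Branch current I = V_A/R_b = 7.679/35.3 = 0.2175 A.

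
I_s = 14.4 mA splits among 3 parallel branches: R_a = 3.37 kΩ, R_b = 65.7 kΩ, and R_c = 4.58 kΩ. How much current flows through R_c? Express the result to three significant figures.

ΣG = 1/3.37 + 1/65.7 + 1/4.58 = 0.5303.
By the current-divider rule, I = I_s · G_k/ΣG = 14.4 × 0.4117 = 5.929 mA.

I ≈ 5.93 mA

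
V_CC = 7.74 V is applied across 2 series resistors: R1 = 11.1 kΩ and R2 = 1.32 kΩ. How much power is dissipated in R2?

P ≈ 0.513 mW

The common current is I = 7.74/12.42 = 0.6232 mA.
V(R2) = I·R = 0.8226 V; P = V·I = 0.8226 × 0.6232 = 0.5126 mW.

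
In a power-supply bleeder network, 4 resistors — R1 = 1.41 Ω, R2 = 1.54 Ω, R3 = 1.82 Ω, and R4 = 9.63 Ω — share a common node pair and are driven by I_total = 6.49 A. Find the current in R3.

I ≈ 1.77 A

ΣG = 1/1.41 + 1/1.54 + 1/1.82 + 1/9.63 = 2.012.
Current divider: I(R3) = I_total · G_k/ΣG = 6.49 × (0.5495/2.012) = 6.49 × 0.2731 = 1.772 A.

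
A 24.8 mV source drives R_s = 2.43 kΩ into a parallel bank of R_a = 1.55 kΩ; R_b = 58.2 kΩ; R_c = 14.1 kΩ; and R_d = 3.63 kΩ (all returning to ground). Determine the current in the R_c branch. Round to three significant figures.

I ≈ 0.510 µA

Parallel bank: R_p = 1/(1/1.55 + 1/58.2 + 1/14.1 + 1/3.63) = 0.9913 kΩ.
Node voltage V_A = V_supply · R_p/(R_s + R_p) = 24.8 × 0.2897 = 7.186 mV.
I(R_c) = V_A / R_c = 7.186/14.1 = 0.5096 µA.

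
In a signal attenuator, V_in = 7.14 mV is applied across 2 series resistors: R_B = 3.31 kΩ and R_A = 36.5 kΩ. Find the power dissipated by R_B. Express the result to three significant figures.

P ≈ 0.106 nW

Series current I = V_in/ΣR = 7.14/39.81 = 0.1794 µA.
P(R_B) = I²·R_B = (0.1794)² × 3.31 = 0.1065 nW.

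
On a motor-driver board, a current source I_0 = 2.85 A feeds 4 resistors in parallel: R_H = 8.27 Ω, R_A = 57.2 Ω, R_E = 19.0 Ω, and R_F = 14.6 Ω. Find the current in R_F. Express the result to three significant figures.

I ≈ 0.752 A

Conductances: ΣG = 1/8.27 + 1/57.2 + 1/19.0 + 1/14.6 = 0.2595 (1/Ω).
R_F takes the fraction G_k/ΣG = 0.06849/0.2595 = 0.2639, so I = 2.85 × 0.2639 = 0.7522 A.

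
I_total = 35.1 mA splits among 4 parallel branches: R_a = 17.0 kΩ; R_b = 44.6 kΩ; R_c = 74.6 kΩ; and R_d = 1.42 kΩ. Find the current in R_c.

I ≈ 0.589 mA

Total conductance ΣG = 1/17.0 + 1/44.6 + 1/74.6 + 1/1.42 = 0.7989 (units of 1/kΩ).
Current divider: I(R_c) = I_total · G_k/ΣG = 35.1 × (0.01340/0.7989) = 35.1 × 0.01678 = 0.5890 mA.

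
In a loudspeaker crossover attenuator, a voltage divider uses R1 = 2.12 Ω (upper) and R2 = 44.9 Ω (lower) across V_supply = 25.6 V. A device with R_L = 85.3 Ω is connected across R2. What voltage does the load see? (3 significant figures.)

R2 ‖ R_L = (44.9 × 85.3)/(44.9 + 85.3) = 29.42 Ω.
Then V_out = V_supply · R2'/(R1 + R2') = 25.6 × 29.42/31.54 = 23.88 V.

V_out ≈ 23.9 V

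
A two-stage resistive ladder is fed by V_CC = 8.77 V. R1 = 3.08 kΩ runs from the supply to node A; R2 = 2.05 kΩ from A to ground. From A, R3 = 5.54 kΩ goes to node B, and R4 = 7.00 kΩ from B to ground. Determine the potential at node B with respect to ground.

V_B ≈ 1.78 V

Node A sees R2 in parallel with the series input of stage 2, R3 + R4 = 12.54 kΩ.
R2 ‖ (R3+R4) = 1.762 kΩ.
First divider: V_A = V_CC · 1.762/(3.08 + 1.762) = 3.191 V.
V_B = V_A × 0.5582 = 1.781 V.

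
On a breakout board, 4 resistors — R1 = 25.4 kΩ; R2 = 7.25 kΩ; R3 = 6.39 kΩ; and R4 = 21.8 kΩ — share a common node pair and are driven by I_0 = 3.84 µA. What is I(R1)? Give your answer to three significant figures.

Total conductance ΣG = 1/25.4 + 1/7.25 + 1/6.39 + 1/21.8 = 0.3797 (units of 1/kΩ).
Current divider: I(R1) = I_0 · G_k/ΣG = 3.84 × (0.03937/0.3797) = 3.84 × 0.1037 = 0.3982 µA.

I ≈ 0.398 µA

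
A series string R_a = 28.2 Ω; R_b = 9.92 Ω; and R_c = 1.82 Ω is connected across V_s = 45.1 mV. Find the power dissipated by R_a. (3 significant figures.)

P ≈ 36.0 µW

ΣR = 39.94 Ω → I = 45.1/39.94 = 1.129 mA.
P = I²R = 1.275 × 28.2 = 35.96 µW.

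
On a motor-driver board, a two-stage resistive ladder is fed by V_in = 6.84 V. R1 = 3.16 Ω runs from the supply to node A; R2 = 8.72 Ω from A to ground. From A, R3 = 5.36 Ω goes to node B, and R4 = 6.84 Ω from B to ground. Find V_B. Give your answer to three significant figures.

V_B ≈ 2.37 V

Node A sees R2 in parallel with the series input of stage 2, R3 + R4 = 12.20 Ω.
Effective lower resistance at A: R2 ‖ 12.20 = 5.085 Ω.
First divider: V_A = V_in · 5.085/(3.16 + 5.085) = 4.219 V.
Then the unloaded second divider: V_B = V_A × R4/(R3+R4) = 4.219 × 0.5607 = 2.365 V.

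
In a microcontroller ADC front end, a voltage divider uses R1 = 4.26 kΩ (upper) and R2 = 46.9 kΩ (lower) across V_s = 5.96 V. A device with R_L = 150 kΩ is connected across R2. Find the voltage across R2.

V_out ≈ 5.33 V

The load sits in parallel with R2, giving an effective lower resistance R2' = R2·R_L/(R2+R_L) = 35.73 kΩ.
Then V_out = V_s · R2'/(R1 + R2') = 5.96 × 35.73/39.99 = 5.325 V.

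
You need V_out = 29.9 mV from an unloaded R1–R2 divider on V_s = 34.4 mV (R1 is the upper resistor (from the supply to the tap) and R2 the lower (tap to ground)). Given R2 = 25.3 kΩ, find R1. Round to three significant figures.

V_out/V_s = R2/(R1+R2) = 0.8692.
So R1 = R2 · (V_s/V_out − 1) = 25.3 × (34.4/29.9 − 1) = 25.3 × 0.1505 = 3.808 kΩ.

R1 ≈ 3.81 kΩ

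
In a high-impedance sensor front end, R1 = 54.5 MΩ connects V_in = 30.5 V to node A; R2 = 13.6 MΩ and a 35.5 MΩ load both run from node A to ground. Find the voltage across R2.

V_out ≈ 4.66 V

The load sits in parallel with R2, giving an effective lower resistance R2' = R2·R_L/(R2+R_L) = 9.833 MΩ.
Then V_out = V_in · R2'/(R1 + R2') = 30.5 × 9.833/64.33 = 4.662 V.
(Unloaded it would be 6.09 V; the load pulls it down.)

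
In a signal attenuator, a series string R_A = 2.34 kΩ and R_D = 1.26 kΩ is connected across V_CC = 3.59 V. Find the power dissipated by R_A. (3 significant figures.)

P ≈ 2.33 mW

The common current is I = 3.59/3.600 = 0.9972 mA.
V(R_A) = I·R = 2.333 V; P = V·I = 2.333 × 0.9972 = 2.327 mW.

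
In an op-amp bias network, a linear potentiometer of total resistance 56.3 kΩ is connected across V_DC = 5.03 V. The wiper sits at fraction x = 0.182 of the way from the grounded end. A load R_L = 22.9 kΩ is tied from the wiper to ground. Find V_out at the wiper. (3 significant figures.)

V_out ≈ 0.670 V

The pot divides into 46.05 kΩ above the wiper and 10.25 kΩ below.
(x·R_p) ‖ R_L = 7.079 kΩ.
V_out = 5.03 × 7.079/(46.05 + 7.079) = 0.6702 V.
(Unloaded: V_out = x·V_DC = 0.915 V.)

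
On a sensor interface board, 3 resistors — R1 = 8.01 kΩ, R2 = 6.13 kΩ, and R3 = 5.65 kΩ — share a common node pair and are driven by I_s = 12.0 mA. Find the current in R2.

I ≈ 4.21 mA

ΣG = 1/8.01 + 1/6.13 + 1/5.65 = 0.4650.
Current divider: I(R2) = I_s · G_k/ΣG = 12.0 × (0.1631/0.4650) = 12.0 × 0.3508 = 4.210 mA.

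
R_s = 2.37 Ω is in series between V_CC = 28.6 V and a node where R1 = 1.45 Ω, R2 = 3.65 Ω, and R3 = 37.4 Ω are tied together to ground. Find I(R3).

I ≈ 0.228 A

Parallel bank: R_p = 1/(1/1.45 + 1/3.65 + 1/37.4) = 1.010 Ω.
Node voltage V_A = V_CC · R_p/(R_s + R_p) = 28.6 × 0.2988 = 8.545 V.
I(R3) = V_A / R3 = 8.545/37.4 = 0.2285 A.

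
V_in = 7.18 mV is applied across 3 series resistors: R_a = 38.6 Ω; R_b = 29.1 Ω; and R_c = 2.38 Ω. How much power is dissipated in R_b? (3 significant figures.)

P ≈ 0.305 µW

The common current is I = 7.18/70.08 = 0.1025 mA.
P = I²R = 0.01050 × 29.1 = 0.3055 µW.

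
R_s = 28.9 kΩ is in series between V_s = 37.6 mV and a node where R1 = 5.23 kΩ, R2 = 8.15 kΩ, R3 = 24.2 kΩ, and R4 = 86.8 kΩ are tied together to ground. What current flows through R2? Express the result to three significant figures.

Parallel bank: R_p = 1/(1/5.23 + 1/8.15 + 1/24.2 + 1/86.8) = 2.727 kΩ.
Node voltage V_A = V_s · R_p/(R_s + R_p) = 37.6 × 0.08621 = 3.242 mV.
Branch current I = V_A/R2 = 3.242/8.15 = 0.3977 µA.

I ≈ 0.398 µA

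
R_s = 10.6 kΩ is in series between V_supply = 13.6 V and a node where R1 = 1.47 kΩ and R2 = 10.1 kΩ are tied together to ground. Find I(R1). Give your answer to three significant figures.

I ≈ 0.999 mA

Combine the parallel branches: R_p = (1/1.47 + 1/10.1)⁻¹ = 1.283 kΩ.
Node voltage V_A = V_supply · R_p/(R_s + R_p) = 13.6 × 0.1080 = 1.469 V.
Branch current I = V_A/R1 = 1.469/1.47 = 0.9991 mA.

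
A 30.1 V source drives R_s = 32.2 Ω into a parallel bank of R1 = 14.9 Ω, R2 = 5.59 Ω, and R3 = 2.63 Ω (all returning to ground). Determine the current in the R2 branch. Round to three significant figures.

Equivalent of the parallel group: R_p = 1.597 Ω.
Node voltage V_A = V_in · R_p/(R_s + R_p) = 30.1 × 0.04725 = 1.422 V.
Branch current I = V_A/R2 = 1.422/5.59 = 0.2544 A.

I ≈ 0.254 A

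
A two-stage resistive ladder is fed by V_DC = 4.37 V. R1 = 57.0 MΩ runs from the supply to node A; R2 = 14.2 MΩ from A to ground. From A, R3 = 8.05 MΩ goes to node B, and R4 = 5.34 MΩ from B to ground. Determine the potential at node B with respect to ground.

V_B ≈ 0.188 V

Looking into the second stage from A: R3 + R4 = 13.39 MΩ appears in parallel with R2.
Effective lower resistance at A: R2 ‖ 13.39 = 6.892 MΩ.
So V_A = 4.37 × 0.1079 = 0.4714 V.
Stage 2 is unloaded, so V_B = V_A · R4/(R3+R4) = 0.4714 × 5.34/13.39 = 0.1880 V.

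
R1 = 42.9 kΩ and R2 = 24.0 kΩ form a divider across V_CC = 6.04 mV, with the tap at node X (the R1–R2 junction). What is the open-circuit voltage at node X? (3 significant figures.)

With X open, the divider is unloaded: V_th = 6.04 × 24.0/66.90 = 2.167 mV.

V_th ≈ 2.17 mV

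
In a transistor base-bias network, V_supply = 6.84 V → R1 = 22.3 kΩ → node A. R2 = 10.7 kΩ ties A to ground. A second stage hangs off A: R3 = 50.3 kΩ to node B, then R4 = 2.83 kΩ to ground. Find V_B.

Node A sees R2 in parallel with the series input of stage 2, R3 + R4 = 53.13 kΩ.
Effective lower resistance at A: R2 ‖ 53.13 = 8.906 kΩ.
V_A = 6.84 × 8.906/(22.3 + 8.906) = 1.952 V.
V_B = V_A × 0.05327 = 0.1040 V.

V_B ≈ 0.104 V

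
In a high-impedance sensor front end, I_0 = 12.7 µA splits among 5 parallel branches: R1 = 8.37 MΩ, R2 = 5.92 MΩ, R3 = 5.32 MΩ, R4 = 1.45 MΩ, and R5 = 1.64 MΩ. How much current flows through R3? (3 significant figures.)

ΣG = 1/8.37 + 1/5.92 + 1/5.32 + 1/1.45 + 1/1.64 = 1.776.
By the current-divider rule, I = I_0 · G_k/ΣG = 12.7 × 0.1059 = 1.344 µA.

I ≈ 1.34 µA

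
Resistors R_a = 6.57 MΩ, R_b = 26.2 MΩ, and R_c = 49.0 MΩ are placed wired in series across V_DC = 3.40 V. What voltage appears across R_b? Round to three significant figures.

ΣR = 6.57 + 26.2 + 49.0 = 81.77 MΩ.
V = V_DC · R/ΣR = 3.40 × 0.3204 = 1.089 V.

V ≈ 1.09 V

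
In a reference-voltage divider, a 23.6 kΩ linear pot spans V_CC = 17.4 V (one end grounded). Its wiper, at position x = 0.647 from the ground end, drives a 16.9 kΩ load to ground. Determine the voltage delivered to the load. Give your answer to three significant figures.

V_out ≈ 8.54 V

Lower segment x·R_p = 15.27 kΩ; upper segment (1−x)·R_p = 8.331 kΩ.
(x·R_p) ‖ R_L = 8.022 kΩ.
Loaded-divider output: V_out = 17.4 × 0.4905 = 8.536 V.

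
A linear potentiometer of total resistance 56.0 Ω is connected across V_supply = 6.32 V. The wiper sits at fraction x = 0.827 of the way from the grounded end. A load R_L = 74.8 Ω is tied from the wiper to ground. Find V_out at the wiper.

V_out ≈ 4.72 V

Split the track: R_lower = x·R_p = 46.31 Ω, R_upper = (1−x)·R_p = 9.688 Ω.
R_L loads the lower segment: effective lower R = 28.60 Ω.
Then V_out = V_supply · 28.60/(9.688 + 28.60) = 4.721 V.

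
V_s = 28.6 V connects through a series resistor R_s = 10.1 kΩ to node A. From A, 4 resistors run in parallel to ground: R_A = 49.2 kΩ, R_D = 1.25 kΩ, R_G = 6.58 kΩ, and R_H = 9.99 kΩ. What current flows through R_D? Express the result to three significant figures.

Equivalent of the parallel group: R_p = 0.9325 kΩ.
V_A = 28.6 × 0.9325/11.03 = 2.417 V.
Branch current I = V_A/R_D = 2.417/1.25 = 1.934 mA.

I ≈ 1.93 mA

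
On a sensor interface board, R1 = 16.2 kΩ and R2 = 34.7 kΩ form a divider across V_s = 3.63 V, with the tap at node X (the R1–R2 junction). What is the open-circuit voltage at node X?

Open-circuit (no load on X): V_th = V_s · R2/(R1 + R2) = 3.63 × 34.7/(16.20 + 34.7) = 2.475 V.

V_th ≈ 2.47 V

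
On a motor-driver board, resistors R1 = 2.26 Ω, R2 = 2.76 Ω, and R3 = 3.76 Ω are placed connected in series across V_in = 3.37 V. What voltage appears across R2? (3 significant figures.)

V ≈ 1.06 V

Total series resistance ΣR = 2.26 + 2.76 + 3.76 = 8.780 Ω.
By the voltage-divider rule, V = 3.37 × 2.760/8.780 = 1.059 V.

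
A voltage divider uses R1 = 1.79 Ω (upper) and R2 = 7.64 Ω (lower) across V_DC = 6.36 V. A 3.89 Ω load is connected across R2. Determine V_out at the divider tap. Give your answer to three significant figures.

First combine the lower leg with the load: R2 ‖ R_L = 2.578 Ω.
Voltage divider with the loaded lower leg: V_out = 6.36 × 2.578/(1.79 + 2.578) = 6.36 × 0.5902 = 3.753 V.
(Unloaded it would be 5.15 V; the load pulls it down.)

V_out ≈ 3.75 V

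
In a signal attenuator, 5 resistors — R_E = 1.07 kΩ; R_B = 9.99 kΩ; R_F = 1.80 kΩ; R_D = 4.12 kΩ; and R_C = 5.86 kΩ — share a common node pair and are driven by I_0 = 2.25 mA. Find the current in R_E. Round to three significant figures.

I ≈ 1.05 mA

Total conductance ΣG = 1/1.07 + 1/9.99 + 1/1.80 + 1/4.12 + 1/5.86 = 2.004 (units of 1/kΩ).
By the current-divider rule, I = I_0 · G_k/ΣG = 2.25 × 0.4664 = 1.050 mA.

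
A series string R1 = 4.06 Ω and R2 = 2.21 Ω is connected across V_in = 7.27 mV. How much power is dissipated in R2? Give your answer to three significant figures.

P ≈ 2.97 µW

The common current is I = 7.27/6.270 = 1.159 mA.
P = I²R = 1.344 × 2.21 = 2.971 µW.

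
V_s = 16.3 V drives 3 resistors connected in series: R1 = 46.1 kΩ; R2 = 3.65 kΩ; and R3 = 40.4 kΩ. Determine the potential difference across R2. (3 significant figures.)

V ≈ 0.660 V

ΣR = 46.1 + 3.65 + 40.4 = 90.15 kΩ.
Voltage divider: V = V_s · (3.650 / 90.15) = 16.3 × 0.04049 = 0.6600 V.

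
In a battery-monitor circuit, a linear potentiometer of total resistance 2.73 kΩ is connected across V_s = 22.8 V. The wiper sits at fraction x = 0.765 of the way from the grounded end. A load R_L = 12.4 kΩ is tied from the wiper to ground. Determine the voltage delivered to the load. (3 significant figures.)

V_out ≈ 16.8 V

Lower segment x·R_p = 2.088 kΩ; upper segment (1−x)·R_p = 0.6415 kΩ.
R_L loads the lower segment: effective lower R = 1.787 kΩ.
Then V_out = V_s · 1.787/(0.6415 + 1.787) = 16.78 V.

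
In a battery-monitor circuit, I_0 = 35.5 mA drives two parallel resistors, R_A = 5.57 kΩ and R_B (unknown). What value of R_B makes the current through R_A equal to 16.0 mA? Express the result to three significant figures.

R_B ≈ 4.57 kΩ

The fraction through R_A equals R_B/(R_A+R_B).
16.0/35.5 = R_B/(R_A + R_B) → R_B = R_A · (0.4507)/(1 − 0.4507) = 5.57 × 0.8205 = 4.570 kΩ.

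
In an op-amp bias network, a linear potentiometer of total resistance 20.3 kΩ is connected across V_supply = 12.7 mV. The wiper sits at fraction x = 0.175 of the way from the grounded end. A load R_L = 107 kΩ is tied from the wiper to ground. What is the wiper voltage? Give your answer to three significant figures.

The pot divides into 16.75 kΩ above the wiper and 3.552 kΩ below.
Lower segment in parallel with the load: 3.552 ‖ 107 = 3.438 kΩ.
Then V_out = V_supply · 3.438/(16.75 + 3.438) = 2.163 mV.

V_out ≈ 2.16 mV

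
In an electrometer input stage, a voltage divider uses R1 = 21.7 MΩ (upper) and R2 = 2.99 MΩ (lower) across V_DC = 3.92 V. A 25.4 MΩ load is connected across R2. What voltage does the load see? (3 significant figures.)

First combine the lower leg with the load: R2 ‖ R_L = 2.675 MΩ.
Voltage divider with the loaded lower leg: V_out = 3.92 × 2.675/(21.7 + 2.675) = 3.92 × 0.1097 = 0.4302 V.

V_out ≈ 0.430 V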